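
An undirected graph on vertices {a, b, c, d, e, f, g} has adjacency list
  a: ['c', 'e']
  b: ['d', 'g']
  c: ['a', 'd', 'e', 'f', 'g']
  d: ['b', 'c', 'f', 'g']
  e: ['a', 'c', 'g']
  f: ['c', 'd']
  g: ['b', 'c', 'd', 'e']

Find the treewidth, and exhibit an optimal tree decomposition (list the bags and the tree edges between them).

The largest bag has 3 vertices, giving width 2; this decomposition certifies tw(G) ≤ 2. Conversely, {c, d, g} is a clique of size 3, and the vertices of any clique must share a bag in every tree decomposition; so some bag has ≥ 3 vertices and tw(G) ≥ 2. Combining the bounds, tw(G) = 2.

Treewidth 2.
Bags: B1 = {c, e, g}  B2 = {c, d, g}  B3 = {a, c, e}  B4 = {c, d, f}  B5 = {b, d, g}
Tree: B1–B2, B1–B3, B2–B4, B2–B5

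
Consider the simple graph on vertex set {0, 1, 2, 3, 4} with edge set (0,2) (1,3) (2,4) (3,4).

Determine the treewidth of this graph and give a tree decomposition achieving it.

Each bag holds 2 vertices, so the decomposition has width 1, which upper-bounds the treewidth. Any graph with an edge has treewidth ≥ 1, and G has the edge 1–3. Combining the bounds, tw(G) = 1.

Treewidth 1.
One such decomposition:
Bags: B1 = {1, 3}  B2 = {3, 4}  B3 = {2, 4}  B4 = {0, 2}
Tree: B1–B2, B2–B3, B3–B4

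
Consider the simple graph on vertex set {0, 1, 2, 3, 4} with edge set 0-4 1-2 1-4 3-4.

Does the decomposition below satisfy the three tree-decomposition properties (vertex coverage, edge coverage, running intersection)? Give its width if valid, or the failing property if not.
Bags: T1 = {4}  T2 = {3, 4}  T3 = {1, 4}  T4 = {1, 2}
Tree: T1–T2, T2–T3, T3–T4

No — vertex 0 appears in no bag.

A tree decomposition must satisfy three properties: every vertex lies in some bag; for every edge, both endpoints lie together in some bag; and for every vertex, the bags containing it form a connected subtree. Here vertex 0 appears in no bag, so the decomposition is invalid.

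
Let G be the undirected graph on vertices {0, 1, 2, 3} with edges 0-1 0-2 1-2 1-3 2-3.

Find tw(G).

A width-2 tree decomposition is:
Bags: B1 = {1, 2, 3}  B2 = {0, 1, 2}
Tree: B1–B2
Each bag holds 3 vertices, so the decomposition has width 2, which upper-bounds the treewidth. For the lower bound, the 3 vertices {0, 1, 2} are pairwise adjacent, and any tree decomposition puts a clique entirely inside one bag — forcing width ≥ 2. Combining the bounds, tw(G) = 2.

2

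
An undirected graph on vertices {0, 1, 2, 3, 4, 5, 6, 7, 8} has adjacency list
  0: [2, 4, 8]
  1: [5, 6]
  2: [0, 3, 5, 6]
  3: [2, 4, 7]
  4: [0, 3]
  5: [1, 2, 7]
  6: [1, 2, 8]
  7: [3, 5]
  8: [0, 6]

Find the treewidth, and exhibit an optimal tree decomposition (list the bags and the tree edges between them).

The largest bag has 4 vertices, giving width 3; this decomposition certifies tw(G) ≤ 3. For the lower bound: the 4 vertex sets {1,5,7}, {6}, {2}, {0,3,4,8} are disjoint, each induces a connected subgraph, and every pair is joined by at least one edge of G. Contracting each set to a single vertex therefore yields K_{4} as a minor, and since treewidth is minor-monotone, tw(G) ≥ tw(K_{4}) = 3. Therefore the treewidth is 3.

Treewidth 3.
Bags: B1 = {1, 5, 6, 7}  B2 = {2, 5, 6, 7}  B3 = {2, 3, 6, 7}  B4 = {2, 3, 6, 8}  B5 = {0, 2, 3, 8}  B6 = {0, 3, 4, 8}
Tree: B1–B2, B2–B3, B3–B4, B4–B5, B5–B6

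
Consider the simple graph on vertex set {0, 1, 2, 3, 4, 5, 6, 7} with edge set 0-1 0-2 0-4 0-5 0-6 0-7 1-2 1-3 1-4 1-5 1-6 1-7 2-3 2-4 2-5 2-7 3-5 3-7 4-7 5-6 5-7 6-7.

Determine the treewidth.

4

A width-4 tree decomposition is:
Bags: B1 = {0, 1, 2, 5, 7}  B2 = {0, 1, 5, 6, 7}  B3 = {1, 2, 3, 5, 7}  B4 = {0, 1, 2, 4, 7}
Tree: B1–B2, B1–B3, B1–B4
The largest bag has 5 vertices, giving width 4; this decomposition certifies tw(G) ≤ 4. For the lower bound, the 5 vertices {0, 1, 2, 4, 7} are pairwise adjacent, and any tree decomposition puts a clique entirely inside one bag — forcing width ≥ 4. Combining the bounds, tw(G) = 4.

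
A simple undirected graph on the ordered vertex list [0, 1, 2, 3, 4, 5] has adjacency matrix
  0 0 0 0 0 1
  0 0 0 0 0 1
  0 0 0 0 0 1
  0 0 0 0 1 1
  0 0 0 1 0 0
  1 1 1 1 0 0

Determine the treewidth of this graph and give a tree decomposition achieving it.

Treewidth 1.
Bags: B1 = {0, 5}  B2 = {3, 5}  B3 = {2, 5}  B4 = {3, 4}  B5 = {1, 5}
Tree: B1–B2, B1–B3, B2–B4, B2–B5

Each bag holds 2 vertices, so the decomposition has width 1, which upper-bounds the treewidth. G has an edge, so its treewidth is at least 1. Combining the bounds, tw(G) = 1.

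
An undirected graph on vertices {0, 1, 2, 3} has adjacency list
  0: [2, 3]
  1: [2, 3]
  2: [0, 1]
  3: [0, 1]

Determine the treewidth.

A width-2 tree decomposition is:
Bags: B1 = {0, 1, 2}  B2 = {0, 1, 3}
Tree: B1–B2
Each bag holds 3 vertices, so the decomposition has width 2, which upper-bounds the treewidth. The edges 1–2–0–3–1 form a cycle, so G is not a tree and its treewidth is at least 2. The upper and lower bounds meet at 2, so that is the treewidth.

2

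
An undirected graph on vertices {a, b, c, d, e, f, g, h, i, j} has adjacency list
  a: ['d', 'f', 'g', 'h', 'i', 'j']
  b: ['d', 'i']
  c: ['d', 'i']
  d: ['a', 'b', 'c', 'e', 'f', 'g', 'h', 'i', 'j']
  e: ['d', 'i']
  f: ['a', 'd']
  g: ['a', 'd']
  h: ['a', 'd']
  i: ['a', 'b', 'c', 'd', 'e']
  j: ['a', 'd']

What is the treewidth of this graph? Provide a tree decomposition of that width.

The largest bag has 3 vertices, giving width 2; this decomposition certifies tw(G) ≤ 2. On the other hand G contains the 3-clique {d, e, i}. A clique must lie in a single bag of any decomposition, so no decomposition can have width below 2. Hence tw(G) = 2 exactly.

Treewidth 2.
Bags: B1 = {a, d, i}  B2 = {c, d, i}  B3 = {a, d, f}  B4 = {a, d, g}  B5 = {b, d, i}  B6 = {a, d, h}  B7 = {d, e, i}  B8 = {a, d, j}
Tree: B1–B2, B1–B3, B3–B4, B2–B5, B1–B6, B5–B7, B3–B8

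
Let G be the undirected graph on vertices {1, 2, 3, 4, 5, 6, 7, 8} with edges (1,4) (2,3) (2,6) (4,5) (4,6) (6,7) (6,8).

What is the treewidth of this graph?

A width-1 tree decomposition is:
Bags: B1 = {1, 4}  B2 = {4, 6}  B3 = {6, 8}  B4 = {2, 6}  B5 = {4, 5}  B6 = {2, 3}  B7 = {6, 7}
Tree: B1–B2, B2–B3, B3–B4, B2–B5, B4–B6, B3–B7
Each bag holds 2 vertices, so the decomposition has width 1, which upper-bounds the treewidth. G has an edge, so its treewidth is at least 1. The upper and lower bounds meet at 1, so that is the treewidth.

1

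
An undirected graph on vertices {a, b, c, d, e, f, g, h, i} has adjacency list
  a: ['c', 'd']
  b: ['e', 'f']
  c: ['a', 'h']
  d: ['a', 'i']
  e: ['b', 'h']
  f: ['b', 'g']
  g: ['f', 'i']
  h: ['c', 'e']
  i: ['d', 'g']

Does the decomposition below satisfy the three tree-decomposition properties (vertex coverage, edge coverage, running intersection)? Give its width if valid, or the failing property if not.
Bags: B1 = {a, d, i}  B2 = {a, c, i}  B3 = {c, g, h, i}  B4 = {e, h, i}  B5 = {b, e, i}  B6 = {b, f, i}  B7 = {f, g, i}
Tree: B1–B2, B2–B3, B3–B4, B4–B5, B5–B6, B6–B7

No — bags containing vertex g are not connected in the tree.

A tree decomposition must satisfy three properties: every vertex lies in some bag; for every edge, both endpoints lie together in some bag; and for every vertex, the bags containing it form a connected subtree. Here bags containing vertex g are not connected in the tree, so the decomposition is invalid.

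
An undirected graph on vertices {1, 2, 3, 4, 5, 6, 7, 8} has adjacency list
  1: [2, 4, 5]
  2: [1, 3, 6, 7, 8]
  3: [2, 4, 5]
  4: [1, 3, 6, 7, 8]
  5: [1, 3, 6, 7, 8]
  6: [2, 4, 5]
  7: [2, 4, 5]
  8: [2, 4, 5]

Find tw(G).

A width-3 tree decomposition is:
Bags: B1 = {2, 4, 5, 8}  B2 = {2, 3, 4, 5}  B3 = {2, 4, 5, 7}  B4 = {2, 4, 5, 6}  B5 = {1, 2, 4, 5}
Tree: B1–B2, B2–B3, B3–B4, B4–B5
Every bag has size at most 4, so the width is 4 − 1 = 3 and tw(G) ≤ 3. For the lower bound: the 4 vertex sets {5,8}, {3,4}, {2}, {7} are disjoint, each induces a connected subgraph, and every pair is joined by at least one edge of G. Contracting each set to a single vertex therefore yields K_{4} as a minor, and since treewidth is minor-monotone, tw(G) ≥ tw(K_{4}) = 3. The upper and lower bounds meet at 3, so that is the treewidth.

3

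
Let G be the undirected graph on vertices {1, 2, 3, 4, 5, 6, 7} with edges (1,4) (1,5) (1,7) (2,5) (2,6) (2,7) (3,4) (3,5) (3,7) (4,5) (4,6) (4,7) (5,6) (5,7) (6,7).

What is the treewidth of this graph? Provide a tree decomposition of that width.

Treewidth 3.
Bags: B1 = {4, 5, 6, 7}  B2 = {2, 5, 6, 7}  B3 = {1, 4, 5, 7}  B4 = {3, 4, 5, 7}
Tree: B1–B2, B1–B3, B3–B4

The largest bag has 4 vertices, giving width 3; this decomposition certifies tw(G) ≤ 3. On the other hand G contains the 4-clique {2, 5, 6, 7}. A clique must lie in a single bag of any decomposition, so no decomposition can have width below 3. Combining the bounds, tw(G) = 3.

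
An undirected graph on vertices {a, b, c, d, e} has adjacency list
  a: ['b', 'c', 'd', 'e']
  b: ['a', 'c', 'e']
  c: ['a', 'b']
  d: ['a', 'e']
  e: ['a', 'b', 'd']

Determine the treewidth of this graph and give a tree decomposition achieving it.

Every bag has size at most 3, so the width is 3 − 1 = 2 and tw(G) ≤ 2. On the other hand G contains the 3-clique {a, d, e}. A clique must lie in a single bag of any decomposition, so no decomposition can have width below 2. Therefore the treewidth is 2.

Treewidth 2.
Bags: B1 = {a, b, e}  B2 = {a, b, c}  B3 = {a, d, e}
Tree: B1–B2, B1–B3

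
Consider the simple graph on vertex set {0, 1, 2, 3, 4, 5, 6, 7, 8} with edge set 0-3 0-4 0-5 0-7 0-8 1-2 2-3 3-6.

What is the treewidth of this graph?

1

A width-1 tree decomposition is:
Bags: B1 = {3, 6}  B2 = {0, 3}  B3 = {0, 7}  B4 = {2, 3}  B5 = {0, 5}  B6 = {0, 8}  B7 = {1, 2}  B8 = {0, 4}
Tree: B1–B2, B2–B3, B1–B4, B2–B5, B2–B6, B4–B7, B6–B8
The largest bag has 2 vertices, giving width 1; this decomposition certifies tw(G) ≤ 1. G has an edge, so its treewidth is at least 1. The upper and lower bounds meet at 1, so that is the treewidth.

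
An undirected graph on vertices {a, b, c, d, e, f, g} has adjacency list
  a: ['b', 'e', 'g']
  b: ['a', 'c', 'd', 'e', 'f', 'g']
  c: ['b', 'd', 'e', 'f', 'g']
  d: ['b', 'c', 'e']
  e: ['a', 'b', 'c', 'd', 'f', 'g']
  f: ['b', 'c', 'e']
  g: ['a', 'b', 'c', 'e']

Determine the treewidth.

3

A width-3 tree decomposition is:
Bags: B1 = {b, c, e, f}  B2 = {b, c, e, g}  B3 = {b, c, d, e}  B4 = {a, b, e, g}
Tree: B1–B2, B1–B3, B2–B4
The largest bag has 4 vertices, giving width 3; this decomposition certifies tw(G) ≤ 3. Conversely, {b, c, d, e} is a clique of size 4, and the vertices of any clique must share a bag in every tree decomposition; so some bag has ≥ 4 vertices and tw(G) ≥ 3. The upper and lower bounds meet at 3, so that is the treewidth.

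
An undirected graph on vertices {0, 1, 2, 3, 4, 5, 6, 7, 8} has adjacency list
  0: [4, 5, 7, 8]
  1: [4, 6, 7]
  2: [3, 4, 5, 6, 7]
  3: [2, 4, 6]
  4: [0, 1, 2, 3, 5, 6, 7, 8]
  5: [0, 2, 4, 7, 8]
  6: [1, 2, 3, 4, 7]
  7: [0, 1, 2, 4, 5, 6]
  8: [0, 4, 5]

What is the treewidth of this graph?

A width-3 tree decomposition is:
Bags: B1 = {0, 4, 5, 8}  B2 = {0, 4, 5, 7}  B3 = {2, 4, 5, 7}  B4 = {2, 4, 6, 7}  B5 = {1, 4, 6, 7}  B6 = {2, 3, 4, 6}
Tree: B1–B2, B2–B3, B3–B4, B4–B5, B4–B6
Every bag has size at most 4, so the width is 4 − 1 = 3 and tw(G) ≤ 3. Conversely, {0, 4, 5, 8} is a clique of size 4, and the vertices of any clique must share a bag in every tree decomposition; so some bag has ≥ 4 vertices and tw(G) ≥ 3. Combining the bounds, tw(G) = 3.

3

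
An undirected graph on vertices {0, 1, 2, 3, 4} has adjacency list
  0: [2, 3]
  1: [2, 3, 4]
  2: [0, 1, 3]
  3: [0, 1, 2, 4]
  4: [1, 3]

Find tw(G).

A width-2 tree decomposition is:
Bags: B1 = {0, 2, 3}  B2 = {1, 2, 3}  B3 = {1, 3, 4}
Tree: B1–B2, B2–B3
Each bag holds 3 vertices, so the decomposition has width 2, which upper-bounds the treewidth. Conversely, {0, 2, 3} is a clique of size 3, and the vertices of any clique must share a bag in every tree decomposition; so some bag has ≥ 3 vertices and tw(G) ≥ 2. Therefore the treewidth is 2.

2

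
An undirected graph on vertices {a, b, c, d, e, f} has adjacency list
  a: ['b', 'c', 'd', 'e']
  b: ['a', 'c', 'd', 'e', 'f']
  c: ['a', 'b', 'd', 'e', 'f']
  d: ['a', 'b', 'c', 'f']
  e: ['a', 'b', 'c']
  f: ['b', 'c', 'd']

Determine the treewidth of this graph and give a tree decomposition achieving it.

Treewidth 3.
One optimal decomposition is:
Bags: B1 = {b, c, d, f}  B2 = {a, b, c, d}  B3 = {a, b, c, e}
Tree: B1–B2, B2–B3

Each bag holds 4 vertices, so the decomposition has width 3, which upper-bounds the treewidth. On the other hand G contains the 4-clique {b, c, d, f}. A clique must lie in a single bag of any decomposition, so no decomposition can have width below 3. Hence tw(G) = 3 exactly.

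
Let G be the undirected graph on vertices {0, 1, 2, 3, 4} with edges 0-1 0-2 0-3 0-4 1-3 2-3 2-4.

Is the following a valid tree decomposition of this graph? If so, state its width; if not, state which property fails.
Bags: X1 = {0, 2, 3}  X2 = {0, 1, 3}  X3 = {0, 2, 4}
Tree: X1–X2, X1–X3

Yes; width 2.

Checking the three conditions: (i) the bags cover all of {0, 1, 2, 3, 4}; (ii) for each edge, some bag contains both endpoints; (iii) the bags containing any fixed vertex form a subtree. All hold, so the decomposition is valid with width 3 − 1 = 2.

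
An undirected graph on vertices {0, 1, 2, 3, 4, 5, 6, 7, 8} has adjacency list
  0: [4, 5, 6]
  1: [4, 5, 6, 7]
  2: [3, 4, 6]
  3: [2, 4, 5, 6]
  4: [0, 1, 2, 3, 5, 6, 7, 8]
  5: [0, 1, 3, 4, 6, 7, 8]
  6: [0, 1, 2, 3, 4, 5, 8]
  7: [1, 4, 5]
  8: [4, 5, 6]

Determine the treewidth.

A width-3 tree decomposition is:
Bags: B1 = {1, 4, 5, 7}  B2 = {1, 4, 5, 6}  B3 = {3, 4, 5, 6}  B4 = {0, 4, 5, 6}  B5 = {2, 3, 4, 6}  B6 = {4, 5, 6, 8}
Tree: B1–B2, B2–B3, B2–B4, B3–B5, B2–B6
The largest bag has 4 vertices, giving width 3; this decomposition certifies tw(G) ≤ 3. On the other hand G contains the 4-clique {2, 3, 4, 6}. A clique must lie in a single bag of any decomposition, so no decomposition can have width below 3. Combining the bounds, tw(G) = 3.

3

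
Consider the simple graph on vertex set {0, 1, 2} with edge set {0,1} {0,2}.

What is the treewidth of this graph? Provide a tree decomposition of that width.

Every bag has size at most 2, so the width is 2 − 1 = 1 and tw(G) ≤ 1. Since G has at least one edge (e.g. 1–0), it is not an edgeless graph, so tw(G) ≥ 1. Therefore the treewidth is 1.

Treewidth 1.
Bags: B1 = {0, 1}  B2 = {0, 2}
Tree: B1–B2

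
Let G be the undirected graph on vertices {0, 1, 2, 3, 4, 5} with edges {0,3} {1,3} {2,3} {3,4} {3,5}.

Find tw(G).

1

A width-1 tree decomposition is:
Bags: B1 = {3, 4}  B2 = {1, 3}  B3 = {0, 3}  B4 = {3, 5}  B5 = {2, 3}
Tree: B1–B2, B2–B3, B3–B4, B3–B5
Each bag holds 2 vertices, so the decomposition has width 1, which upper-bounds the treewidth. Any graph with an edge has treewidth ≥ 1, and G has the edge 3–4. The upper and lower bounds meet at 1, so that is the treewidth.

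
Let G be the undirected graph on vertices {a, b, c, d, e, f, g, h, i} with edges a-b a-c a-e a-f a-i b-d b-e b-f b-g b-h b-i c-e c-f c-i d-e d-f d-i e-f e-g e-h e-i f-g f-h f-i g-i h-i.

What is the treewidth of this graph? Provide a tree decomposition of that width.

The largest bag has 5 vertices, giving width 4; this decomposition certifies tw(G) ≤ 4. On the other hand G contains the 5-clique {a, c, e, f, i}. A clique must lie in a single bag of any decomposition, so no decomposition can have width below 4. Hence tw(G) = 4 exactly.

Treewidth 4.
Bags: B1 = {a, b, e, f, i}  B2 = {b, e, f, g, i}  B3 = {b, d, e, f, i}  B4 = {b, e, f, h, i}  B5 = {a, c, e, f, i}
Tree: B1–B2, B1–B3, B2–B4, B1–B5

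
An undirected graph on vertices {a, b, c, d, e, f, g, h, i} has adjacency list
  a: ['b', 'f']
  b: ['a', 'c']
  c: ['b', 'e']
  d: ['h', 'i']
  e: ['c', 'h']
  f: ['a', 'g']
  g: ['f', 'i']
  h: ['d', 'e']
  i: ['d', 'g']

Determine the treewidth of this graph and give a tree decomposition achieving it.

Treewidth 2.
One such decomposition:
Bags: B1 = {d, h, i}  B2 = {g, h, i}  B3 = {f, g, h}  B4 = {a, f, h}  B5 = {a, b, h}  B6 = {b, c, h}  B7 = {c, e, h}
Tree: B1–B2, B2–B3, B3–B4, B4–B5, B5–B6, B6–B7

Each bag holds 3 vertices, so the decomposition has width 2, which upper-bounds the treewidth. For the lower bound, G contains the cycle h–d–i–g–f–a–b–c–e–h, so G is not a forest; only forests have treewidth ≤ 1, hence tw(G) ≥ 2. Hence tw(G) = 2 exactly.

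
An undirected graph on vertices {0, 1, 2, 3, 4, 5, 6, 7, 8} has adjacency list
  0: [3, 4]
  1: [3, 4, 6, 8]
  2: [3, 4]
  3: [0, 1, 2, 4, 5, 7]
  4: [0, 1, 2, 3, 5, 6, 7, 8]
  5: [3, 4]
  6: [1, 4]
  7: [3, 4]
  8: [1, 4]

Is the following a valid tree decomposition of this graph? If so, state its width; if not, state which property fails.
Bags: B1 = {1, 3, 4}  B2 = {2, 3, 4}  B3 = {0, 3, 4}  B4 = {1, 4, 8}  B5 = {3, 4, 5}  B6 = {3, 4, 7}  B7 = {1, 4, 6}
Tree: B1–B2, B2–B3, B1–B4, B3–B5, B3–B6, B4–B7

Vertex coverage: the bags together contain {0, 1, 2, 3, 4, 5, 6, 7, 8}, the full vertex set. Edge coverage: each edge of G has both endpoints in at least one bag. Running intersection: for every vertex, the bags containing it form a connected subtree. All three properties hold, so this is a valid tree decomposition of width max|bag| − 1 = 2, and hence tw(G) ≤ 2.

Yes; width 2.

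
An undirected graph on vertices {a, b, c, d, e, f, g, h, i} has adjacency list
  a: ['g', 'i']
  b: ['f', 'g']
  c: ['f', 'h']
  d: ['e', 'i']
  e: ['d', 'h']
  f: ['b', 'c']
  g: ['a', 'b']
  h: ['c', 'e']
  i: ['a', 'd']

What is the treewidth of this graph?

A width-2 tree decomposition is:
Bags: B1 = {d, e, h}  B2 = {c, d, h}  B3 = {c, d, f}  B4 = {b, d, f}  B5 = {b, d, g}  B6 = {a, d, g}  B7 = {a, d, i}
Tree: B1–B2, B2–B3, B3–B4, B4–B5, B5–B6, B6–B7
Every bag has size at most 3, so the width is 3 − 1 = 2 and tw(G) ≤ 2. The edges d–e–h–c–f–b–g–a–i–d form a cycle, so G is not a tree and its treewidth is at least 2. Therefore the treewidth is 2.

2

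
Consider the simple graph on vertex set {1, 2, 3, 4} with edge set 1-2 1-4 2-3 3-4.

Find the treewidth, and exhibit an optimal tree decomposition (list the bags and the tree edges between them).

Every bag has size at most 3, so the width is 3 − 1 = 2 and tw(G) ≤ 2. For the lower bound, G contains the cycle 3–4–1–2–3, so G is not a forest; only forests have treewidth ≤ 1, hence tw(G) ≥ 2. Hence tw(G) = 2 exactly.

Treewidth 2.
One such decomposition:
Bags: B1 = {1, 3, 4}  B2 = {1, 2, 3}
Tree: B1–B2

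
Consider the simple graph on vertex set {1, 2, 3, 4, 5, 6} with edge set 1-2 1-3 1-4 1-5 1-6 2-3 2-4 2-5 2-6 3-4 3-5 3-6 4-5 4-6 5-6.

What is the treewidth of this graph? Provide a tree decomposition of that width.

Treewidth 5.
Bags: B1 = {1, 2, 3, 4, 5, 6}
Tree: (single bag)

A single bag containing all 6 vertices is trivially a valid decomposition of width 5. For the lower bound, the 6 vertices {1, 2, 3, 4, 5, 6} are pairwise adjacent, and any tree decomposition puts a clique entirely inside one bag — forcing width ≥ 5. Combining the bounds, tw(G) = 5.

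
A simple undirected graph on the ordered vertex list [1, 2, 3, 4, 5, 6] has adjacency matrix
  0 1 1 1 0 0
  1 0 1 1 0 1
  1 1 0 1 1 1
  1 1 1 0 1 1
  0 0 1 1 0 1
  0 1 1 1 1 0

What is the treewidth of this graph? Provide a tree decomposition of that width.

Treewidth 3.
Bags: B1 = {1, 2, 3, 4}  B2 = {2, 3, 4, 6}  B3 = {3, 4, 5, 6}
Tree: B1–B2, B2–B3

Every bag has size at most 4, so the width is 4 − 1 = 3 and tw(G) ≤ 3. On the other hand G contains the 4-clique {1, 2, 3, 4}. A clique must lie in a single bag of any decomposition, so no decomposition can have width below 3. Therefore the treewidth is 3.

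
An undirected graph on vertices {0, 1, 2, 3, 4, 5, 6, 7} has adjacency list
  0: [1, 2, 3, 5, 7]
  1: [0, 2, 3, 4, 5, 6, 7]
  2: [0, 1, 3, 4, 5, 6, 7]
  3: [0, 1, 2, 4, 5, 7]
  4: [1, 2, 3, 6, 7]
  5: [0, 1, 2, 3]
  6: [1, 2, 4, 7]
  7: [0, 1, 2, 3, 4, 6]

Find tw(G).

4

A width-4 tree decomposition is:
Bags: B1 = {1, 2, 3, 4, 7}  B2 = {1, 2, 4, 6, 7}  B3 = {0, 1, 2, 3, 7}  B4 = {0, 1, 2, 3, 5}
Tree: B1–B2, B1–B3, B3–B4
Every bag has size at most 5, so the width is 5 − 1 = 4 and tw(G) ≤ 4. Conversely, {0, 1, 2, 3, 5} is a clique of size 5, and the vertices of any clique must share a bag in every tree decomposition; so some bag has ≥ 5 vertices and tw(G) ≥ 4. Therefore the treewidth is 4.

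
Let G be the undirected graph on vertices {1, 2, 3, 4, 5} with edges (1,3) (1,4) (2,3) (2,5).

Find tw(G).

1

A width-1 tree decomposition is:
Bags: B1 = {2, 5}  B2 = {2, 3}  B3 = {1, 3}  B4 = {1, 4}
Tree: B1–B2, B2–B3, B3–B4
Each bag holds 2 vertices, so the decomposition has width 1, which upper-bounds the treewidth. G has an edge, so its treewidth is at least 1. Combining the bounds, tw(G) = 1.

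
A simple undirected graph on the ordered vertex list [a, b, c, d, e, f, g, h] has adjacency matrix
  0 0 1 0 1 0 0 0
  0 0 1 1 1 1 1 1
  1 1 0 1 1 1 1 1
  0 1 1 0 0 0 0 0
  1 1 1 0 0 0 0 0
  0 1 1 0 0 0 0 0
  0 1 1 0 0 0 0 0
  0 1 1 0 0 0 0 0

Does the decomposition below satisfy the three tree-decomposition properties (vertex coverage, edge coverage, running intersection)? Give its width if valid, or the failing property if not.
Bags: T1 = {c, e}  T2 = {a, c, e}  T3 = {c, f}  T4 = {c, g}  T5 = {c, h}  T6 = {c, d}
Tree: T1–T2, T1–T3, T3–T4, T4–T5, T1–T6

A tree decomposition must satisfy three properties: every vertex lies in some bag; for every edge, both endpoints lie together in some bag; and for every vertex, the bags containing it form a connected subtree. Here vertex b appears in no bag, so the decomposition is invalid.

No — vertex b appears in no bag.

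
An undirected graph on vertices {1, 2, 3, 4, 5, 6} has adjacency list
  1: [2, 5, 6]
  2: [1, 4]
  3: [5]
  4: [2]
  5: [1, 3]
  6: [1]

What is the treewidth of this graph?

1

A width-1 tree decomposition is:
Bags: B1 = {1, 2}  B2 = {1, 6}  B3 = {2, 4}  B4 = {1, 5}  B5 = {3, 5}
Tree: B1–B2, B1–B3, B1–B4, B4–B5
Each bag holds 2 vertices, so the decomposition has width 1, which upper-bounds the treewidth. G has an edge, so its treewidth is at least 1. The upper and lower bounds meet at 1, so that is the treewidth.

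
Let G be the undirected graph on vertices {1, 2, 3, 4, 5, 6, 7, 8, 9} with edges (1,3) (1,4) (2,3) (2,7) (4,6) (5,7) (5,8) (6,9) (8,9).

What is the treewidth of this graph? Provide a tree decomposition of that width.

Treewidth 2.
One such decomposition:
Bags: B1 = {2, 5, 7}  B2 = {2, 5, 8}  B3 = {2, 8, 9}  B4 = {2, 6, 9}  B5 = {2, 4, 6}  B6 = {1, 2, 4}  B7 = {1, 2, 3}
Tree: B1–B2, B2–B3, B3–B4, B4–B5, B5–B6, B6–B7

Every bag has size at most 3, so the width is 3 − 1 = 2 and tw(G) ≤ 2. The edges 2–7–5–8–9–6–4–1–3–2 form a cycle, so G is not a tree and its treewidth is at least 2. Combining the bounds, tw(G) = 2.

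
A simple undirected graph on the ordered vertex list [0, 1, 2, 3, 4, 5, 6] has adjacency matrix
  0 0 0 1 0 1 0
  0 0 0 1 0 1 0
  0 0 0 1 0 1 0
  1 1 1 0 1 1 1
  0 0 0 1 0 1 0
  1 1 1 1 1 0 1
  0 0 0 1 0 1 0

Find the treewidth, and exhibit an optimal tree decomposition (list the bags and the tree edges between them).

Treewidth 2.
Bags: B1 = {1, 3, 5}  B2 = {0, 3, 5}  B3 = {3, 5, 6}  B4 = {3, 4, 5}  B5 = {2, 3, 5}
Tree: B1–B2, B2–B3, B2–B4, B1–B5

The largest bag has 3 vertices, giving width 2; this decomposition certifies tw(G) ≤ 2. Conversely, {0, 3, 5} is a clique of size 3, and the vertices of any clique must share a bag in every tree decomposition; so some bag has ≥ 3 vertices and tw(G) ≥ 2. Combining the bounds, tw(G) = 2.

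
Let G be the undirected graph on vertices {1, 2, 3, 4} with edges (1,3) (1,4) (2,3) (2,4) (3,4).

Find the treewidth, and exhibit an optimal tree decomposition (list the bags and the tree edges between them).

Treewidth 2.
One such decomposition:
Bags: B1 = {1, 3, 4}  B2 = {2, 3, 4}
Tree: B1–B2

Each bag holds 3 vertices, so the decomposition has width 2, which upper-bounds the treewidth. On the other hand G contains the 3-clique {1, 3, 4}. A clique must lie in a single bag of any decomposition, so no decomposition can have width below 2. Therefore the treewidth is 2.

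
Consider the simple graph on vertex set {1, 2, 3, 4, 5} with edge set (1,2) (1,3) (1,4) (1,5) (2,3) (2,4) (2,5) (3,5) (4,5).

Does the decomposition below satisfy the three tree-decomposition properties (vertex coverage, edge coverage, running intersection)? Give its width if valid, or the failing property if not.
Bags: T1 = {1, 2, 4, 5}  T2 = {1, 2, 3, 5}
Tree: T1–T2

Vertex coverage: the bags together contain {1, 2, 3, 4, 5}, the full vertex set. Edge coverage: each edge of G has both endpoints in at least one bag. Running intersection: for every vertex, the bags containing it form a connected subtree. All three properties hold, so this is a valid tree decomposition of width max|bag| − 1 = 3, and hence tw(G) ≤ 3.

Yes; width 3.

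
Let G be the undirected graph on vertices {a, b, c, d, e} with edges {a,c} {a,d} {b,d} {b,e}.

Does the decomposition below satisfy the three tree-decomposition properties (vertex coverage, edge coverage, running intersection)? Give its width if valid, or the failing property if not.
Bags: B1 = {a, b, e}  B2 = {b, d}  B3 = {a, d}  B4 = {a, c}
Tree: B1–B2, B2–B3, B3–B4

No — bags containing vertex a are not connected in the tree.

A tree decomposition must satisfy three properties: every vertex lies in some bag; for every edge, both endpoints lie together in some bag; and for every vertex, the bags containing it form a connected subtree. Here bags containing vertex a are not connected in the tree, so the decomposition is invalid.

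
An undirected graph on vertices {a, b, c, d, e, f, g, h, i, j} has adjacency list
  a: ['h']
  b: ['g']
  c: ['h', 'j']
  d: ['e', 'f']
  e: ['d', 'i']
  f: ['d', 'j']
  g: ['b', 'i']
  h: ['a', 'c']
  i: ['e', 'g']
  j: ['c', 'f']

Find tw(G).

A width-1 tree decomposition is:
Bags: B1 = {b, g}  B2 = {g, i}  B3 = {e, i}  B4 = {d, e}  B5 = {d, f}  B6 = {f, j}  B7 = {c, j}  B8 = {c, h}  B9 = {a, h}
Tree: B1–B2, B2–B3, B3–B4, B4–B5, B5–B6, B6–B7, B7–B8, B8–B9
Each bag holds 2 vertices, so the decomposition has width 1, which upper-bounds the treewidth. Since G has at least one edge (e.g. b–g), it is not an edgeless graph, so tw(G) ≥ 1. Hence tw(G) = 1 exactly.

1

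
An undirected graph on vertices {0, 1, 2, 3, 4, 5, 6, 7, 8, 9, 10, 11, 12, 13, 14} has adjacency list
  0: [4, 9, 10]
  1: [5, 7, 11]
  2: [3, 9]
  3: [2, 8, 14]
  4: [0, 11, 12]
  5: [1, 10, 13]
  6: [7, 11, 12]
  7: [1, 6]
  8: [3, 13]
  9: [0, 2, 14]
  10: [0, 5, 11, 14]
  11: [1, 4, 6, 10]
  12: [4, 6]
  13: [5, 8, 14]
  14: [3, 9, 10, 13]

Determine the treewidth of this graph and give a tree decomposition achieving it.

Each bag holds 4 vertices, so the decomposition has width 3, which upper-bounds the treewidth. For the lower bound: the 4 vertex sets {2,3,8}, {9}, {14}, {0,5,10,13} are disjoint, each induces a connected subgraph, and every pair is joined by at least one edge of G. Contracting each set to a single vertex therefore yields K_{4} as a minor, and since treewidth is minor-monotone, tw(G) ≥ tw(K_{4}) = 3. Combining the bounds, tw(G) = 3.

Treewidth 3.
One optimal decomposition is:
Bags: B1 = {2, 3, 8, 9}  B2 = {3, 8, 9, 14}  B3 = {8, 9, 13, 14}  B4 = {0, 9, 13, 14}  B5 = {0, 10, 13, 14}  B6 = {0, 5, 10, 13}  B7 = {0, 4, 5, 10}  B8 = {4, 5, 10, 11}  B9 = {1, 4, 5, 11}  B10 = {1, 4, 11, 12}  B11 = {1, 6, 11, 12}  B12 = {1, 6, 7, 12}
Tree: B1–B2, B2–B3, B3–B4, B4–B5, B5–B6, B6–B7, B7–B8, B8–B9, B9–B10, B10–B11, B11–B12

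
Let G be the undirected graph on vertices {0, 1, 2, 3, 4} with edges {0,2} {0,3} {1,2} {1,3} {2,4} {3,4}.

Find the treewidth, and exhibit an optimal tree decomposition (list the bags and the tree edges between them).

The largest bag has 3 vertices, giving width 2; this decomposition certifies tw(G) ≤ 2. The edges 0–2–1–3–0 form a cycle, so G is not a tree and its treewidth is at least 2. The upper and lower bounds meet at 2, so that is the treewidth.

Treewidth 2.
Bags: B1 = {0, 2, 3}  B2 = {1, 2, 3}  B3 = {2, 3, 4}
Tree: B1–B2, B2–B3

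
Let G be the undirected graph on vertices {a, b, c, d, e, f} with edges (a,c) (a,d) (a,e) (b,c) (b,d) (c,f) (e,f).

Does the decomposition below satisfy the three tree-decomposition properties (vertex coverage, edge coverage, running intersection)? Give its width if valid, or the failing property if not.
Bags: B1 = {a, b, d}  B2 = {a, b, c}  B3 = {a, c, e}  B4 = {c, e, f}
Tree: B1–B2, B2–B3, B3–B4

Yes; width 2.

Checking the three conditions: (i) the bags cover all of {a, b, c, d, e, f}; (ii) for each edge, some bag contains both endpoints; (iii) the bags containing any fixed vertex form a subtree. All hold, so the decomposition is valid with width 3 − 1 = 2.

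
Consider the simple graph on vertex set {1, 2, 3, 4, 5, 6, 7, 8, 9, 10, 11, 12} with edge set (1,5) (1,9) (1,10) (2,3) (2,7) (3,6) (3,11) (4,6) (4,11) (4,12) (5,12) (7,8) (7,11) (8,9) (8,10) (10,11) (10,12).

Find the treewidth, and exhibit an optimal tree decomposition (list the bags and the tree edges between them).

Treewidth 3.
One optimal decomposition is:
Bags: B1 = {1, 5, 8, 9}  B2 = {1, 5, 8, 10}  B3 = {5, 8, 10, 12}  B4 = {7, 8, 10, 12}  B5 = {7, 10, 11, 12}  B6 = {4, 7, 11, 12}  B7 = {2, 4, 7, 11}  B8 = {2, 3, 4, 11}  B9 = {2, 3, 4, 6}
Tree: B1–B2, B2–B3, B3–B4, B4–B5, B5–B6, B6–B7, B7–B8, B8–B9

Every bag has size at most 4, so the width is 4 − 1 = 3 and tw(G) ≤ 3. For the lower bound: the 4 vertex sets {1,5,9}, {8}, {10}, {4,7,11,12} are disjoint, each induces a connected subgraph, and every pair is joined by at least one edge of G. Contracting each set to a single vertex therefore yields K_{4} as a minor, and since treewidth is minor-monotone, tw(G) ≥ tw(K_{4}) = 3. The upper and lower bounds meet at 3, so that is the treewidth.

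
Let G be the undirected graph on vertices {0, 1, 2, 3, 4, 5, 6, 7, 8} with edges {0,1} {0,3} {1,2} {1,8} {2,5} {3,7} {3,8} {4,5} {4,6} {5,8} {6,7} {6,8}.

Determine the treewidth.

A width-3 tree decomposition is:
Bags: B1 = {0, 3, 6, 7}  B2 = {0, 3, 6, 8}  B3 = {0, 1, 6, 8}  B4 = {1, 4, 6, 8}  B5 = {1, 4, 5, 8}  B6 = {1, 2, 4, 5}
Tree: B1–B2, B2–B3, B3–B4, B4–B5, B5–B6
Each bag holds 4 vertices, so the decomposition has width 3, which upper-bounds the treewidth. For the lower bound: the 4 vertex sets {0,3,7}, {6}, {8}, {1,2,4,5} are disjoint, each induces a connected subgraph, and every pair is joined by at least one edge of G. Contracting each set to a single vertex therefore yields K_{4} as a minor, and since treewidth is minor-monotone, tw(G) ≥ tw(K_{4}) = 3. Combining the bounds, tw(G) = 3.

3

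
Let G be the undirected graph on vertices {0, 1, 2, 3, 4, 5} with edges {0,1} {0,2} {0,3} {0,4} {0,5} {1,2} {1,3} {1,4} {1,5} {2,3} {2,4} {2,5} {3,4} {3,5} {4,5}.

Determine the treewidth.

A width-5 tree decomposition is:
Bags: B1 = {0, 1, 2, 3, 4, 5}
Tree: (single bag)
With just one bag of size 6, the width is 6 − 1 = 5, so tw(G) ≤ 5. On the other hand G contains the 6-clique {0, 1, 2, 3, 4, 5}. A clique must lie in a single bag of any decomposition, so no decomposition can have width below 5. Hence tw(G) = 5 exactly.

5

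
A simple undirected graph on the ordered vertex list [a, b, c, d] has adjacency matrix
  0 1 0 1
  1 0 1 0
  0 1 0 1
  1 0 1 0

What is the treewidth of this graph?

2

A width-2 tree decomposition is:
Bags: B1 = {a, b, d}  B2 = {b, c, d}
Tree: B1–B2
Every bag has size at most 3, so the width is 3 − 1 = 2 and tw(G) ≤ 2. The edges d–a–b–c–d form a cycle, so G is not a tree and its treewidth is at least 2. Combining the bounds, tw(G) = 2.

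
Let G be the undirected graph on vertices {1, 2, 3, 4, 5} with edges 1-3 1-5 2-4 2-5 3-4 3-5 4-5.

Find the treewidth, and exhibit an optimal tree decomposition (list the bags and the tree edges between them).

Every bag has size at most 3, so the width is 3 − 1 = 2 and tw(G) ≤ 2. For the lower bound, the 3 vertices {2, 4, 5} are pairwise adjacent, and any tree decomposition puts a clique entirely inside one bag — forcing width ≥ 2. Therefore the treewidth is 2.

Treewidth 2.
One optimal decomposition is:
Bags: B1 = {3, 4, 5}  B2 = {1, 3, 5}  B3 = {2, 4, 5}
Tree: B1–B2, B1–B3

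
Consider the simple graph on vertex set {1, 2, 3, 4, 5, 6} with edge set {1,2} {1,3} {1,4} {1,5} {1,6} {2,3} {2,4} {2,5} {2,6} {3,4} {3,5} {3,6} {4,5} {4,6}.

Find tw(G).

4

A width-4 tree decomposition is:
Bags: B1 = {1, 2, 3, 4, 5}  B2 = {1, 2, 3, 4, 6}
Tree: B1–B2
The largest bag has 5 vertices, giving width 4; this decomposition certifies tw(G) ≤ 4. On the other hand G contains the 5-clique {1, 2, 3, 4, 5}. A clique must lie in a single bag of any decomposition, so no decomposition can have width below 4. Therefore the treewidth is 4.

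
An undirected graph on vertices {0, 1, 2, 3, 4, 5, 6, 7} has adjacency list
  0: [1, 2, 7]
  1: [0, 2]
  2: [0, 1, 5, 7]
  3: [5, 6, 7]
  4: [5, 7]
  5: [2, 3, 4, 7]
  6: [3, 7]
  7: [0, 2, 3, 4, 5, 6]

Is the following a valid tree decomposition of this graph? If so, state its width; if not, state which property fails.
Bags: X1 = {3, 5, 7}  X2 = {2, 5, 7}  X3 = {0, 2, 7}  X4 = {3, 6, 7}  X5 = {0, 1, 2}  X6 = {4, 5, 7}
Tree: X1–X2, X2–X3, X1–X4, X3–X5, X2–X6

Yes; width 2.

Checking the three conditions: (i) the bags cover all of {0, 1, 2, 3, 4, 5, 6, 7}; (ii) for each edge, some bag contains both endpoints; (iii) the bags containing any fixed vertex form a subtree. All hold, so the decomposition is valid with width 3 − 1 = 2.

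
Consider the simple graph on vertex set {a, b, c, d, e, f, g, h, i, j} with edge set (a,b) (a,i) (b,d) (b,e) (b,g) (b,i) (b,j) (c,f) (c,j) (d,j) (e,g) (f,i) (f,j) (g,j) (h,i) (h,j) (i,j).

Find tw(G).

A width-2 tree decomposition is:
Bags: B1 = {b, g, j}  B2 = {b, d, j}  B3 = {b, i, j}  B4 = {f, i, j}  B5 = {a, b, i}  B6 = {c, f, j}  B7 = {h, i, j}  B8 = {b, e, g}
Tree: B1–B2, B2–B3, B3–B4, B3–B5, B4–B6, B4–B7, B1–B8
Every bag has size at most 3, so the width is 3 − 1 = 2 and tw(G) ≤ 2. On the other hand G contains the 3-clique {h, i, j}. A clique must lie in a single bag of any decomposition, so no decomposition can have width below 2. The upper and lower bounds meet at 2, so that is the treewidth.

2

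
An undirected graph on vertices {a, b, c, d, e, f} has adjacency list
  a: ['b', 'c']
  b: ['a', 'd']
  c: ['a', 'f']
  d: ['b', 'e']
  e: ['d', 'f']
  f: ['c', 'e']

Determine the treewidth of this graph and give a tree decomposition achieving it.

Treewidth 2.
One such decomposition:
Bags: B1 = {a, b, c}  B2 = {b, c, f}  B3 = {b, e, f}  B4 = {b, d, e}
Tree: B1–B2, B2–B3, B3–B4

Each bag holds 3 vertices, so the decomposition has width 2, which upper-bounds the treewidth. The edges b–a–c–f–e–d–b form a cycle, so G is not a tree and its treewidth is at least 2. Combining the bounds, tw(G) = 2.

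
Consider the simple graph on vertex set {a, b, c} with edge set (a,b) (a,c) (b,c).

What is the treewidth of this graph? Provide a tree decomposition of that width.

A single bag containing all 3 vertices is trivially a valid decomposition of width 2. For the lower bound, the 3 vertices {a, b, c} are pairwise adjacent, and any tree decomposition puts a clique entirely inside one bag — forcing width ≥ 2. Hence tw(G) = 2 exactly.

Treewidth 2.
One optimal decomposition is:
Bags: B1 = {a, b, c}
Tree: (single bag)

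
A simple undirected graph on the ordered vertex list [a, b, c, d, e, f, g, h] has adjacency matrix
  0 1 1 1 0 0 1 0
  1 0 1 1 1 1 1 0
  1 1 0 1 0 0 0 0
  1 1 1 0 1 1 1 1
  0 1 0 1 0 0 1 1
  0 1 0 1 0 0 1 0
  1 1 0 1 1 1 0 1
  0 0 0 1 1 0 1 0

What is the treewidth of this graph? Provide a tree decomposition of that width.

Every bag has size at most 4, so the width is 4 − 1 = 3 and tw(G) ≤ 3. Conversely, {d, e, g, h} is a clique of size 4, and the vertices of any clique must share a bag in every tree decomposition; so some bag has ≥ 4 vertices and tw(G) ≥ 3. Combining the bounds, tw(G) = 3.

Treewidth 3.
One such decomposition:
Bags: B1 = {b, d, e, g}  B2 = {a, b, d, g}  B3 = {a, b, c, d}  B4 = {d, e, g, h}  B5 = {b, d, f, g}
Tree: B1–B2, B2–B3, B1–B4, B1–B5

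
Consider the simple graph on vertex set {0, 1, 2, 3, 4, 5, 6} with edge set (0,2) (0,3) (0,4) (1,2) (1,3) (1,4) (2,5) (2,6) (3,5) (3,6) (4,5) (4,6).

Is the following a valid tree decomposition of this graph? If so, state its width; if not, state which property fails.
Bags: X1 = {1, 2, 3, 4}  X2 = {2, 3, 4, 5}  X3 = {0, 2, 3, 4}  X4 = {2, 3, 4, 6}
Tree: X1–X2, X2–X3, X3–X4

Yes; width 3.

Checking the three conditions: (i) the bags cover all of {0, 1, 2, 3, 4, 5, 6}; (ii) for each edge, some bag contains both endpoints; (iii) the bags containing any fixed vertex form a subtree. All hold, so the decomposition is valid with width 4 − 1 = 3.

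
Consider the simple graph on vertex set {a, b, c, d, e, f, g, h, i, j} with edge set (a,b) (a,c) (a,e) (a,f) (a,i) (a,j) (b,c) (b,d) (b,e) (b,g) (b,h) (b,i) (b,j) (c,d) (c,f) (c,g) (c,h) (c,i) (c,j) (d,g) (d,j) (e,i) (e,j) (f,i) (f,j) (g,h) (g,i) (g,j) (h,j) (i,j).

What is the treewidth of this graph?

A width-4 tree decomposition is:
Bags: B1 = {b, c, d, g, j}  B2 = {b, c, g, h, j}  B3 = {b, c, g, i, j}  B4 = {a, b, c, i, j}  B5 = {a, b, e, i, j}  B6 = {a, c, f, i, j}
Tree: B1–B2, B2–B3, B3–B4, B4–B5, B4–B6
Each bag holds 5 vertices, so the decomposition has width 4, which upper-bounds the treewidth. On the other hand G contains the 5-clique {a, c, f, i, j}. A clique must lie in a single bag of any decomposition, so no decomposition can have width below 4. Hence tw(G) = 4 exactly.

4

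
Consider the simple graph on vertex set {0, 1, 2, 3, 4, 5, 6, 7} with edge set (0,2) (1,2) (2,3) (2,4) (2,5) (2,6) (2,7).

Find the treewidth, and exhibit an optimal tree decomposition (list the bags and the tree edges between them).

Treewidth 1.
Bags: B1 = {2, 7}  B2 = {1, 2}  B3 = {2, 5}  B4 = {2, 3}  B5 = {2, 4}  B6 = {2, 6}  B7 = {0, 2}
Tree: B1–B2, B2–B3, B2–B4, B4–B5, B2–B6, B4–B7

The largest bag has 2 vertices, giving width 1; this decomposition certifies tw(G) ≤ 1. G has an edge, so its treewidth is at least 1. Hence tw(G) = 1 exactly.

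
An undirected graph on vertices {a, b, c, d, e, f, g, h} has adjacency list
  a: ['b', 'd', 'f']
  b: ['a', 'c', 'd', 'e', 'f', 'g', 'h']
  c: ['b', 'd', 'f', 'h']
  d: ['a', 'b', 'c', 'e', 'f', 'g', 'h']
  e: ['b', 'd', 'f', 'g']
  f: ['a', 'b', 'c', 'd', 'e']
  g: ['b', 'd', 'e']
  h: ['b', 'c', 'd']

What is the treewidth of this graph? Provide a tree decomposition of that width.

Treewidth 3.
One such decomposition:
Bags: B1 = {b, c, d, f}  B2 = {b, d, e, f}  B3 = {a, b, d, f}  B4 = {b, d, e, g}  B5 = {b, c, d, h}
Tree: B1–B2, B1–B3, B2–B4, B1–B5

The largest bag has 4 vertices, giving width 3; this decomposition certifies tw(G) ≤ 3. Conversely, {b, d, e, g} is a clique of size 4, and the vertices of any clique must share a bag in every tree decomposition; so some bag has ≥ 4 vertices and tw(G) ≥ 3. Combining the bounds, tw(G) = 3.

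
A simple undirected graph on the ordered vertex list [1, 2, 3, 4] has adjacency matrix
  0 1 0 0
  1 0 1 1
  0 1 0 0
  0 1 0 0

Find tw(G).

A width-1 tree decomposition is:
Bags: B1 = {2, 3}  B2 = {2, 4}  B3 = {1, 2}
Tree: B1–B2, B1–B3
Each bag holds 2 vertices, so the decomposition has width 1, which upper-bounds the treewidth. Any graph with an edge has treewidth ≥ 1, and G has the edge 3–2. Therefore the treewidth is 1.

1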